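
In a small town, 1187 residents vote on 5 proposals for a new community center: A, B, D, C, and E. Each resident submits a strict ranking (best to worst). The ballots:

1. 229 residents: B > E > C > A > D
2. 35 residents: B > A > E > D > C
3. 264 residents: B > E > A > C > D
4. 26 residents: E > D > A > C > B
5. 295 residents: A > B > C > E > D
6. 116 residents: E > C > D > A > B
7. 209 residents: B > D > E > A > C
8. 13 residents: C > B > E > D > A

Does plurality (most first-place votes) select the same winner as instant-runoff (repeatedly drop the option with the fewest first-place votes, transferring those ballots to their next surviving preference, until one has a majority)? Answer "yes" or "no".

Plurality — first-place votes: A 295, B 737, D 0, C 13, E 142. Winner: B.
Instant-runoff — R1 A 295, B 737, D 0, C 13, E 142 (B winner). Winner: B.
The two methods agree.

yes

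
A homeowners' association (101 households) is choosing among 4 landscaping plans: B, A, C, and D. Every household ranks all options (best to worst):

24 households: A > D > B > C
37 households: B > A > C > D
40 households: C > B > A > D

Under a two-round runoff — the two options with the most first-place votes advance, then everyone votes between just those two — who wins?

Round 1 first-place votes: B 37, A 24, C 40, D 0.
C and B advance.
Runoff: C is preferred to B by 40 voters; B by 61.
B wins the runoff.

B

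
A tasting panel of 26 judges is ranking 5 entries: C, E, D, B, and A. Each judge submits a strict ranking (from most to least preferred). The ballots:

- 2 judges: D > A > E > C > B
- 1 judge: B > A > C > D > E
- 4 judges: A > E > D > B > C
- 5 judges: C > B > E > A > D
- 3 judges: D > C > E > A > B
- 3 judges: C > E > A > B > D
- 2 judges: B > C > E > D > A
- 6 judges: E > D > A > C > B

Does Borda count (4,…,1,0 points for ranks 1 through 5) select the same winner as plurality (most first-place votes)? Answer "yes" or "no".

Borda — scores: C 57, E 69, D 49, B 34, A 51. Winner: E.
Plurality — first-place votes: C 8, E 6, D 5, B 3, A 4. Winner: C.
The two methods disagree.

no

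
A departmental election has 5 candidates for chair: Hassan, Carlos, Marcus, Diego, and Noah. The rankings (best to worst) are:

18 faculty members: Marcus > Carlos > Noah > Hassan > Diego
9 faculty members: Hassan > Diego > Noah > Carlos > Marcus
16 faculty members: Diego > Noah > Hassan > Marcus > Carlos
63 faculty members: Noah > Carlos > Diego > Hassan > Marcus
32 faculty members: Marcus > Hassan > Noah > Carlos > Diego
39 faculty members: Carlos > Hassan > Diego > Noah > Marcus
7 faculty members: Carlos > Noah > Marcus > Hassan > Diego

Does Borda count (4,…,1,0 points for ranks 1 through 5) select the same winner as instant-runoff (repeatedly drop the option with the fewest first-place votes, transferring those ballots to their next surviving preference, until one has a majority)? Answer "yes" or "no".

yes

Borda — scores: Hassan 369, Carlos 468, Marcus 230, Diego 295, Noah 478. Winner: Noah.
Instant-runoff — R1 Hassan 9, Carlos 46, Marcus 50, Diego 16, Noah 63 (Hassan out); R2 Carlos 46, Marcus 50, Diego 25, Noah 63 (Diego out); R3 Carlos 46, Marcus 50, Noah 88 (Carlos out); R4 Marcus 50, Noah 134 (Noah winner). Winner: Noah.
The two methods agree.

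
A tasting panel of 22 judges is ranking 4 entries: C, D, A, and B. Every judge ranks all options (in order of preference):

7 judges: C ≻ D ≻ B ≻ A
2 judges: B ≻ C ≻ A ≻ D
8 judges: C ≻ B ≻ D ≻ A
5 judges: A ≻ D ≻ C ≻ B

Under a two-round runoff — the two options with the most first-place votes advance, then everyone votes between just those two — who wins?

C

Round 1 first-place votes: C 15, D 0, A 5, B 2.
C and A advance.
Runoff: C is preferred to A by 17 voters; A by 5.
C wins the runoff.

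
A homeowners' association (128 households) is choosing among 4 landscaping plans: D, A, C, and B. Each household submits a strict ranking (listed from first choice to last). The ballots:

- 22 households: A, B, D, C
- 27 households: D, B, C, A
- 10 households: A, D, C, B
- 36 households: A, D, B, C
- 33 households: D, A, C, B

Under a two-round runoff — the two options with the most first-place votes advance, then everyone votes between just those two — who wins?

A

Round 1 first-place votes: D 60, A 68, C 0, B 0.
A and D advance.
Runoff: A is preferred to D by 68 voters; D by 60.
A wins the runoff.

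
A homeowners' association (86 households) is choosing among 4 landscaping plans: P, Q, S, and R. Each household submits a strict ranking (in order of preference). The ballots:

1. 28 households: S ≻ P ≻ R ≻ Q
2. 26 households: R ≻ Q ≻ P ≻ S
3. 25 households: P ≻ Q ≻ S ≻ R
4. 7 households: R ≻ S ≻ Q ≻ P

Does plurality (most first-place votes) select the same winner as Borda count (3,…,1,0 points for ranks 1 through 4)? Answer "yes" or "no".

Plurality — first-place votes: P 25, Q 0, S 28, R 33. Winner: R.
Borda — scores: P 157, Q 109, S 123, R 127. Winner: P.
The two methods disagree.

no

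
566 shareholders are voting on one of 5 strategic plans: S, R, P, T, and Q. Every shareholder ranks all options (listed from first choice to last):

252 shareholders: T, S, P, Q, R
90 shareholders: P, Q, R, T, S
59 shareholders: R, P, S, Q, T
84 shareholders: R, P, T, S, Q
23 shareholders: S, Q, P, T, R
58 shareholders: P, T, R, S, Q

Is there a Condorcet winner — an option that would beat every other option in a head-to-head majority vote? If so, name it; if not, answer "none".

P

P vs S: 291–275 for P.
P vs R: 423–143 for P.
P vs T: 314–252 for P.
P vs Q: 543–23 for P.
P beats every other option head-to-head.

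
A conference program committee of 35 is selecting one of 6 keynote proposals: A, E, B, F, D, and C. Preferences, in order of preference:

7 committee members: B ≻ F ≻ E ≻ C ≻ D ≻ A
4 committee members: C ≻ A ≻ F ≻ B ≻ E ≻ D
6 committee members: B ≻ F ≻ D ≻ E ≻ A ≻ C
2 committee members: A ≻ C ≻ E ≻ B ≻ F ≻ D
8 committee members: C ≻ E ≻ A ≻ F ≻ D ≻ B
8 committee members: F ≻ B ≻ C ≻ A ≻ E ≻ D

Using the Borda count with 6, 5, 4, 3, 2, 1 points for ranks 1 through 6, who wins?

F

A: 7·1 + 4·5 + 6·2 + 2·6 + 8·4 + 8·3 = 107
E: 7·4 + 4·2 + 6·3 + 2·4 + 8·5 + 8·2 = 118
B: 7·6 + 4·3 + 6·6 + 2·3 + 8·1 + 8·5 = 144
F: 7·5 + 4·4 + 6·5 + 2·2 + 8·3 + 8·6 = 157
D: 7·2 + 4·1 + 6·4 + 2·1 + 8·2 + 8·1 = 68
C: 7·3 + 4·6 + 6·1 + 2·5 + 8·6 + 8·4 = 141
F has the highest Borda score (157).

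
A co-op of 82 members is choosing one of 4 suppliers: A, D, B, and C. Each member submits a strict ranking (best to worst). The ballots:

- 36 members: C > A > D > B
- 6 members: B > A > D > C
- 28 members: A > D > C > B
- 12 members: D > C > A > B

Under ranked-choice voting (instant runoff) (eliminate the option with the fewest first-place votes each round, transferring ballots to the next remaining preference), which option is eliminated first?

Round 1: A 28, D 12, B 6, C 36. Eliminate B.

B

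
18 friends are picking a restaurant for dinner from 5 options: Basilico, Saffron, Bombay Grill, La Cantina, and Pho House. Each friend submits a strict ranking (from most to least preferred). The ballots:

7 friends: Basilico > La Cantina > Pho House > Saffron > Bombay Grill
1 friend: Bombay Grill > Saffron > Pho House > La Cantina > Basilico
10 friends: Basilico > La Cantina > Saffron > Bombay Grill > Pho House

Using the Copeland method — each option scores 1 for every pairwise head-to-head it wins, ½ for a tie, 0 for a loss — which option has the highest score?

Basilico

Basilico: beats Saffron, Bombay Grill, La Cantina, and Pho House → score 4.
Saffron: beats Bombay Grill and Pho House; loses to Basilico and La Cantina → score 2.
Bombay Grill: beats Pho House; loses to Basilico, Saffron, and La Cantina → score 1.
La Cantina: beats Saffron, Bombay Grill, and Pho House; loses to Basilico → score 3.
Pho House: loses to Basilico, Saffron, Bombay Grill, and La Cantina → score 0.
Basilico has the best pairwise record.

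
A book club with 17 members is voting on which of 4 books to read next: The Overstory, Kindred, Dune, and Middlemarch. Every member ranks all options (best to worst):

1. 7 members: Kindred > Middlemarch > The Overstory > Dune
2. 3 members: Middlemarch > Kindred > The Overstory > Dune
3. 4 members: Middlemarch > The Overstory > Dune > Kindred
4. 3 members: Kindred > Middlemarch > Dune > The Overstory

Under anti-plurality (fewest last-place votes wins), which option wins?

Last-place votes: The Overstory 3, Kindred 4, Dune 10, Middlemarch 0.
Middlemarch is ranked last by the fewest voters, so Middlemarch wins.

Middlemarch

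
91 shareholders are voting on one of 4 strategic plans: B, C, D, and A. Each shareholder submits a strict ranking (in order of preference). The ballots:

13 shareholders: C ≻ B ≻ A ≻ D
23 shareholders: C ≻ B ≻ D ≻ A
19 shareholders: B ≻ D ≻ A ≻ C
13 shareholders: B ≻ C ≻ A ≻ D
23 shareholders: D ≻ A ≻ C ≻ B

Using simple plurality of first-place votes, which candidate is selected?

First-place votes: B 32, C 36, D 23, A 0.
C has the most first-place votes.

C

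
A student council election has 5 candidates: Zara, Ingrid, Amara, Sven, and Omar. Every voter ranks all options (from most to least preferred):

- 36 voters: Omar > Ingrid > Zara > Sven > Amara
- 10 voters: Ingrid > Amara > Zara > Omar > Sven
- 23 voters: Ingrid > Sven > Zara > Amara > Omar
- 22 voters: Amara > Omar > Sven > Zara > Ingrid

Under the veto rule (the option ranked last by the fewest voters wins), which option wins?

Zara

Last-place votes: Zara 0, Ingrid 22, Amara 36, Sven 10, Omar 23.
Zara is ranked last by the fewest voters, so Zara wins.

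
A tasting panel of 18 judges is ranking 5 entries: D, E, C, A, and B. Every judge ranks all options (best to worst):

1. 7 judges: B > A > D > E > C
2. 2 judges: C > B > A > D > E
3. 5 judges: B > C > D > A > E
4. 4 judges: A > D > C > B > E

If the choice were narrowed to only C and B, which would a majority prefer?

B

Voters preferring C to B: 6; preferring B to C: 12.
B wins the head-to-head.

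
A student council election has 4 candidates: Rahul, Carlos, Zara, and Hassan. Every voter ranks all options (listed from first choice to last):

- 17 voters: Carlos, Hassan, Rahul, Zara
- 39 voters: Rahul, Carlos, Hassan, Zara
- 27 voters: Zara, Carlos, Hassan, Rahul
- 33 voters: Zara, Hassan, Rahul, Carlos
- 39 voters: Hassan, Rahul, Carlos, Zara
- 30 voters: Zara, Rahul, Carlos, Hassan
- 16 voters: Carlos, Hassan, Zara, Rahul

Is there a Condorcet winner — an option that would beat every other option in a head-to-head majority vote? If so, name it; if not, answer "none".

none

Checking pairwise contests:
Zara beats Rahul 106–95.
Rahul beats Carlos 141–60.
Carlos beats Zara 111–90.
Carlos beats Hassan 129–72.
Every option loses at least one head-to-head, so there is no Condorcet winner.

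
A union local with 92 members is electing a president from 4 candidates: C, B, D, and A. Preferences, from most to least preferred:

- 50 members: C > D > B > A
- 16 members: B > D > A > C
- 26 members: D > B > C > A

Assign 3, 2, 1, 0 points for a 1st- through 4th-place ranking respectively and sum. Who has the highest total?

C: 50·3 + 16·0 + 26·1 = 176
B: 50·1 + 16·3 + 26·2 = 150
D: 50·2 + 16·2 + 26·3 = 210
A: 50·0 + 16·1 + 26·0 = 16
D has the highest Borda score (210).

D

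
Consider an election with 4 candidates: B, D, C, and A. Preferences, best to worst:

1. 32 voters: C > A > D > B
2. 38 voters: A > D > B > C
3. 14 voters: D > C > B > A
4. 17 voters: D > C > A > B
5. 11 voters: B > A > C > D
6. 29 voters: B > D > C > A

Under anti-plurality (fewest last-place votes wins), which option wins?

Last-place votes: B 49, D 11, C 38, A 43.
D is ranked last by the fewest voters, so D wins.

D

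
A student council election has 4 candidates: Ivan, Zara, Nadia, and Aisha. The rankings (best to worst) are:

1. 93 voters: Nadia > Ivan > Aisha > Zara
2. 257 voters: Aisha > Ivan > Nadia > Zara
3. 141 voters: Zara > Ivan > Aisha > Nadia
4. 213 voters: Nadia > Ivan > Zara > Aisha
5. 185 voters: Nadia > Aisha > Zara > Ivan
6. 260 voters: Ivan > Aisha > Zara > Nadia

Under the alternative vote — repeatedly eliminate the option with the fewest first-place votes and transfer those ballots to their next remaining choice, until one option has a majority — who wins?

Ivan

Round 1: Ivan 260, Zara 141, Nadia 491, Aisha 257. Eliminate Zara.
Round 2: Ivan 401, Nadia 491, Aisha 257. Eliminate Aisha.
Round 3: Ivan 658, Nadia 491. Ivan has a majority.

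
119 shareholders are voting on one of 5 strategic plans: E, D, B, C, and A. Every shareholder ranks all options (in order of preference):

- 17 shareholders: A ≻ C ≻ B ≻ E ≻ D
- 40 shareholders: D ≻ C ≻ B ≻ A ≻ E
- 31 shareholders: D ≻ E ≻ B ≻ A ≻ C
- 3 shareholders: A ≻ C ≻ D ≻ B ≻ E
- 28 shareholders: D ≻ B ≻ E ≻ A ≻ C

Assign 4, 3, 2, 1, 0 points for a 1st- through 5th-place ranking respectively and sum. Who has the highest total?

E: 17·1 + 40·0 + 31·3 + 3·0 + 28·2 = 166
D: 17·0 + 40·4 + 31·4 + 3·2 + 28·4 = 402
B: 17·2 + 40·2 + 31·2 + 3·1 + 28·3 = 263
C: 17·3 + 40·3 + 31·0 + 3·3 + 28·0 = 180
A: 17·4 + 40·1 + 31·1 + 3·4 + 28·1 = 179
D has the highest Borda score (402).

D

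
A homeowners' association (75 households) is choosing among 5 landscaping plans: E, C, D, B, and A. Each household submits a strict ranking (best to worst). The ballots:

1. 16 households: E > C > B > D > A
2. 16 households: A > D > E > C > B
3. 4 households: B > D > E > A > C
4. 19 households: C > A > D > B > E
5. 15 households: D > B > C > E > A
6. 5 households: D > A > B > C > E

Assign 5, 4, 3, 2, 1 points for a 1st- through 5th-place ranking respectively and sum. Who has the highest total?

D

E: 16·5 + 16·3 + 4·3 + 19·1 + 15·2 + 5·1 = 194
C: 16·4 + 16·2 + 4·1 + 19·5 + 15·3 + 5·2 = 250
D: 16·2 + 16·4 + 4·4 + 19·3 + 15·5 + 5·5 = 269
B: 16·3 + 16·1 + 4·5 + 19·2 + 15·4 + 5·3 = 197
A: 16·1 + 16·5 + 4·2 + 19·4 + 15·1 + 5·4 = 215
D has the highest Borda score (269).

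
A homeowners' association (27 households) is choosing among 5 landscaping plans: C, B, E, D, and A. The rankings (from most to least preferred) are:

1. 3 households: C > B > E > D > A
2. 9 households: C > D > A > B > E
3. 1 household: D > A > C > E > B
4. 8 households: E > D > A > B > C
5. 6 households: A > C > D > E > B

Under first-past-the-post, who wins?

First-place votes: C 12, B 0, E 8, D 1, A 6.
C has the most first-place votes.

C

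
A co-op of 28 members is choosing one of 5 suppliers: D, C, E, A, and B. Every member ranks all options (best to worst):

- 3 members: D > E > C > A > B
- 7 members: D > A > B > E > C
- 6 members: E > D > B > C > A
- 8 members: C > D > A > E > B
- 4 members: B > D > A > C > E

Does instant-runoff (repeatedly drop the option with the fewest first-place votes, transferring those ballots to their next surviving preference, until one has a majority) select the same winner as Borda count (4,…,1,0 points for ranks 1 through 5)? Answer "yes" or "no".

Instant-runoff — R1 D 10, C 8, E 6, A 0, B 4 (A out); R2 D 10, C 8, E 6, B 4 (B out); R3 D 14, C 8, E 6 (E out); R4 D 20, C 8 (D winner). Winner: D.
Borda — scores: D 94, C 48, E 48, A 48, B 42. Winner: D.
The two methods agree.

yes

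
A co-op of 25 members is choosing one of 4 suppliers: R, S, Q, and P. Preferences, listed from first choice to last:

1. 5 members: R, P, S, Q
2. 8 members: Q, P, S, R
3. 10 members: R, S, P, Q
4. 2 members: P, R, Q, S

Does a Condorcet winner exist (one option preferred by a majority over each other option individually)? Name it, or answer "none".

R vs S: 17–8 for R.
R vs Q: 17–8 for R.
R vs P: 15–10 for R.
R beats every other option head-to-head.

R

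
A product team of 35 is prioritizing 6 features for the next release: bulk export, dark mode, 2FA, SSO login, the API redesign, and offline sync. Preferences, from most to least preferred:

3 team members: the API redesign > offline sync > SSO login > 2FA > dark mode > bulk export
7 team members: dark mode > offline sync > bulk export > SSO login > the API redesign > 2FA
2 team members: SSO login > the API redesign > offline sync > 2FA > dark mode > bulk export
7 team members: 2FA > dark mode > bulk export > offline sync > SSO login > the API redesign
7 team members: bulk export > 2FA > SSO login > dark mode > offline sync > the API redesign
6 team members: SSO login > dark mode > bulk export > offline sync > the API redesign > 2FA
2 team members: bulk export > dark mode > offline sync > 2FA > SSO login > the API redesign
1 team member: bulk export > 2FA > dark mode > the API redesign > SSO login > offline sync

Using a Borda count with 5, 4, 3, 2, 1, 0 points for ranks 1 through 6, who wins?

dark mode

bulk export: 3·0 + 7·3 + 2·0 + 7·3 + 7·5 + 6·3 + 2·5 + 1·5 = 110
dark mode: 3·1 + 7·5 + 2·1 + 7·4 + 7·2 + 6·4 + 2·4 + 1·3 = 117
2FA: 3·2 + 7·0 + 2·2 + 7·5 + 7·4 + 6·0 + 2·2 + 1·4 = 81
SSO login: 3·3 + 7·2 + 2·5 + 7·1 + 7·3 + 6·5 + 2·1 + 1·1 = 94
the API redesign: 3·5 + 7·1 + 2·4 + 7·0 + 7·0 + 6·1 + 2·0 + 1·2 = 38
offline sync: 3·4 + 7·4 + 2·3 + 7·2 + 7·1 + 6·2 + 2·3 + 1·0 = 85
dark mode has the highest Borda score (117).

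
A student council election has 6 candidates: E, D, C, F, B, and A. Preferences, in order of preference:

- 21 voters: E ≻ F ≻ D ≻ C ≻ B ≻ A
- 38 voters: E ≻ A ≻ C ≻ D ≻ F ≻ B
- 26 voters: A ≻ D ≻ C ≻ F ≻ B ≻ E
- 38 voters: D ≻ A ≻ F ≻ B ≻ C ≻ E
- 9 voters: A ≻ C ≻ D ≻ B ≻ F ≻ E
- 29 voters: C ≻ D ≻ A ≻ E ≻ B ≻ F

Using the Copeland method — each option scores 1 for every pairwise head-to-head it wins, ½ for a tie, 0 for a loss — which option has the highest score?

E: beats F and B; loses to D, C, and A → score 2.
D: beats E, C, F, B, and A → score 5.
C: beats E, F, and B; loses to D and A → score 3.
F: beats B; loses to E, D, C, and A → score 1.
B: loses to E, D, C, F, and A → score 0.
A: beats E, C, F, and B; loses to D → score 4.
D has the best pairwise record.

D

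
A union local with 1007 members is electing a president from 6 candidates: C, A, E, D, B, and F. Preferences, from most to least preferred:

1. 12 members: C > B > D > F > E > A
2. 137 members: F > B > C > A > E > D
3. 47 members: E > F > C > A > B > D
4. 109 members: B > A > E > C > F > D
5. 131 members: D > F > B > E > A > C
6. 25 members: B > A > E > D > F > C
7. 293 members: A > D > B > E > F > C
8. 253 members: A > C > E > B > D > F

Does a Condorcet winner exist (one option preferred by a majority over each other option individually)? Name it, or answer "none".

A

A vs C: 811–196 for A.
A vs E: 817–190 for A.
A vs D: 864–143 for A.
A vs B: 593–414 for A.
A vs F: 680–327 for A.
A beats every other option head-to-head.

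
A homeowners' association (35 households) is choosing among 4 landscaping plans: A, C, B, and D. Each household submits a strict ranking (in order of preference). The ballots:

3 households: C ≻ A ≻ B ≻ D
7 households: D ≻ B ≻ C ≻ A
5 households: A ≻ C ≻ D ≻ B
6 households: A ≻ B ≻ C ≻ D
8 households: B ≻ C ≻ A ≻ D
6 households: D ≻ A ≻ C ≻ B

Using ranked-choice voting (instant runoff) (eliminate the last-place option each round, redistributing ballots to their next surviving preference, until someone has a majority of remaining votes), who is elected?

Round 1: A 11, C 3, B 8, D 13. Eliminate C.
Round 2: A 14, B 8, D 13. Eliminate B.
Round 3: A 22, D 13. A has a majority.

A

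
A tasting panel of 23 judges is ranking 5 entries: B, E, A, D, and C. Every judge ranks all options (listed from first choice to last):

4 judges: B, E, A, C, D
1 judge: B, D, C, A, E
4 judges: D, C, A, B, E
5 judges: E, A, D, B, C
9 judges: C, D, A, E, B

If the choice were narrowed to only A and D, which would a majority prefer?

D

Voters preferring A to D: 9; preferring D to A: 14.
D wins the head-to-head.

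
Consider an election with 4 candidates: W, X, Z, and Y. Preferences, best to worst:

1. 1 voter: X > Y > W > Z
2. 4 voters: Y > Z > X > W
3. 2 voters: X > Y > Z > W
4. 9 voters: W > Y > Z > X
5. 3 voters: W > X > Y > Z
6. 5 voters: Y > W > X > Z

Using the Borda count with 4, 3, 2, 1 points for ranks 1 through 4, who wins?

Y

W: 1·2 + 4·1 + 2·1 + 9·4 + 3·4 + 5·3 = 71
X: 1·4 + 4·2 + 2·4 + 9·1 + 3·3 + 5·2 = 48
Z: 1·1 + 4·3 + 2·2 + 9·2 + 3·1 + 5·1 = 43
Y: 1·3 + 4·4 + 2·3 + 9·3 + 3·2 + 5·4 = 78
Y has the highest Borda score (78).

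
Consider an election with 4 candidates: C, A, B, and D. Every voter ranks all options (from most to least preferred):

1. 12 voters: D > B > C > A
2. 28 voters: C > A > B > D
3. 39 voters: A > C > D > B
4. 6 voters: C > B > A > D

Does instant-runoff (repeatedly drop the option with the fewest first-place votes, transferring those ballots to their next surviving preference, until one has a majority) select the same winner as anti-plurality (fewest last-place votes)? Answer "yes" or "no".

yes

Instant-runoff — R1 C 34, A 39, B 0, D 12 (B out); R2 C 34, A 39, D 12 (D out); R3 C 46, A 39 (C winner). Winner: C.
Anti-plurality — last-place votes: C 0, A 12, B 39, D 34. Winner: C.
The two methods agree.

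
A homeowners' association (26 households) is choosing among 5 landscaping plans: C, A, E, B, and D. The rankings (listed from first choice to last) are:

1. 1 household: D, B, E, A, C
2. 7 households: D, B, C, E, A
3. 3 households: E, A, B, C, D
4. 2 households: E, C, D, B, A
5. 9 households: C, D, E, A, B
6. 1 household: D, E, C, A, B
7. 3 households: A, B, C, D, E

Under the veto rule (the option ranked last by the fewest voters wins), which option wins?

Last-place votes: C 1, A 9, E 3, B 10, D 3.
C is ranked last by the fewest voters, so C wins.

C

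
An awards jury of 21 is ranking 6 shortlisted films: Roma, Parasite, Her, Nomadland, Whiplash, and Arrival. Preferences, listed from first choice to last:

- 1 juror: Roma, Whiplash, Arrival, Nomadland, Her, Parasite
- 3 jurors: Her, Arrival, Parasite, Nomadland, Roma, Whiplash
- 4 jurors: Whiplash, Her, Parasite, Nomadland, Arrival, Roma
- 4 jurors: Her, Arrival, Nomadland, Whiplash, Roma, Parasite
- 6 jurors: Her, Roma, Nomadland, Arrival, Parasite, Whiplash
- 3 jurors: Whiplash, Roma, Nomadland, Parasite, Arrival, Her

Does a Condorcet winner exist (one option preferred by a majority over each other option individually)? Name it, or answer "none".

Her vs Roma: 17–4 for Her.
Her vs Parasite: 18–3 for Her.
Her vs Nomadland: 17–4 for Her.
Her vs Whiplash: 13–8 for Her.
Her vs Arrival: 17–4 for Her.
Her beats every other option head-to-head.

Her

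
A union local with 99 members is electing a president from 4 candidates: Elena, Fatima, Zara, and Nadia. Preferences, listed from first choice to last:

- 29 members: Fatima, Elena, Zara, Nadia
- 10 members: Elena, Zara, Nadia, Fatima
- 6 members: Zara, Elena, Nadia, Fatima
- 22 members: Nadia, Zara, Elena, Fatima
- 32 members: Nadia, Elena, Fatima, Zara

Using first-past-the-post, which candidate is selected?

First-place votes: Elena 10, Fatima 29, Zara 6, Nadia 54.
Nadia has the most first-place votes.

Nadia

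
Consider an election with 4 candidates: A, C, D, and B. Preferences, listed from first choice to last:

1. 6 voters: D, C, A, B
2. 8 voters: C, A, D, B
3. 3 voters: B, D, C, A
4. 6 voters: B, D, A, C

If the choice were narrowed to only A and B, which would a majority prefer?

A

Voters preferring A to B: 14; preferring B to A: 9.
A wins the head-to-head.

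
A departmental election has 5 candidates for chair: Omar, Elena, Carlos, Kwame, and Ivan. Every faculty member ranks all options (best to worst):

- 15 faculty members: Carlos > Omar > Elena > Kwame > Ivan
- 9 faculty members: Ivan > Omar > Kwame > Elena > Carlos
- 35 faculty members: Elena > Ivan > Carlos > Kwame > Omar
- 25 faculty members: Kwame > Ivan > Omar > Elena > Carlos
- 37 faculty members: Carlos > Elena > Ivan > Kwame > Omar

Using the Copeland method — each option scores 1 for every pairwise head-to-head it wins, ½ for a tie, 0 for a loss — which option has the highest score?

Elena

Omar: loses to Elena, Carlos, Kwame, and Ivan → score 0.
Elena: beats Omar, Carlos, Kwame, and Ivan → score 4.
Carlos: beats Omar and Kwame; loses to Elena and Ivan → score 2.
Kwame: beats Omar; loses to Elena, Carlos, and Ivan → score 1.
Ivan: beats Omar, Carlos, and Kwame; loses to Elena → score 3.
Elena has the best pairwise record.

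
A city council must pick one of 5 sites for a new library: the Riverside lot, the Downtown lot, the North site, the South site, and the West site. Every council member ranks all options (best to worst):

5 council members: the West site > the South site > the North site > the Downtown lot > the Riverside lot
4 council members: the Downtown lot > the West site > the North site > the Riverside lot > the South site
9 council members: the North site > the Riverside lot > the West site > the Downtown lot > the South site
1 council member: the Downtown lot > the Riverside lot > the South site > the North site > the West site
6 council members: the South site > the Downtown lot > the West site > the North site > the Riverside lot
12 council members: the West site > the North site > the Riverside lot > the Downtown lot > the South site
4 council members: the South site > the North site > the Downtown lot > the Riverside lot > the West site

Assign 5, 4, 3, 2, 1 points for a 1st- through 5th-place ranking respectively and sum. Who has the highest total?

the Riverside lot: 5·1 + 4·2 + 9·4 + 1·4 + 6·1 + 12·3 + 4·2 = 103
the Downtown lot: 5·2 + 4·5 + 9·2 + 1·5 + 6·4 + 12·2 + 4·3 = 113
the North site: 5·3 + 4·3 + 9·5 + 1·2 + 6·2 + 12·4 + 4·4 = 150
the South site: 5·4 + 4·1 + 9·1 + 1·3 + 6·5 + 12·1 + 4·5 = 98
the West site: 5·5 + 4·4 + 9·3 + 1·1 + 6·3 + 12·5 + 4·1 = 151
the West site has the highest Borda score (151).

the West site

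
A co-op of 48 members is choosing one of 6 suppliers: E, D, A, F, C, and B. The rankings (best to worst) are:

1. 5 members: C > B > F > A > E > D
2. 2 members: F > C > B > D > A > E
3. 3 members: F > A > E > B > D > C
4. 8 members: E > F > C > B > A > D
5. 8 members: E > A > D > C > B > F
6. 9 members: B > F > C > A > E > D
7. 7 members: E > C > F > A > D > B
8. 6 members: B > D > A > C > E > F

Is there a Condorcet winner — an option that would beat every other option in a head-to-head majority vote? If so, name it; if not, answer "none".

none

Checking pairwise contests:
A beats E 25–23.
E beats D 40–8.
F beats A 34–14.
E beats F 29–19.
E beats C 26–22.
E beats B 26–22.
Every option loses at least one head-to-head, so there is no Condorcet winner.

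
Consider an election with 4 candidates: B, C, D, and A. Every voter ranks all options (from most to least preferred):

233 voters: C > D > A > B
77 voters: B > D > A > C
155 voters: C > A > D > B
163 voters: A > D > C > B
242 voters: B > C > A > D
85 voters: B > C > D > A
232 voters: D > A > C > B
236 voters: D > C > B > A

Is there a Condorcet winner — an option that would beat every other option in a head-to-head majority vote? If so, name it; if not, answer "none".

C vs B: 1019–404 for C.
C vs D: 715–708 for C.
C vs A: 951–472 for C.
C beats every other option head-to-head.

C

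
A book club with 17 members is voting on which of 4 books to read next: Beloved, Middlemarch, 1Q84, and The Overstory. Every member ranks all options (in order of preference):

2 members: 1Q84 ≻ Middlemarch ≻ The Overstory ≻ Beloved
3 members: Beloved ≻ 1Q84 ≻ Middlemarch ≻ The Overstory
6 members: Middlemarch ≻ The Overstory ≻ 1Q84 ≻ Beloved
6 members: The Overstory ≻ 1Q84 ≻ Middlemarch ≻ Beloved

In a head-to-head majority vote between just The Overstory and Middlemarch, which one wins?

Middlemarch

Voters preferring The Overstory to Middlemarch: 6; preferring Middlemarch to The Overstory: 11.
Middlemarch wins the head-to-head.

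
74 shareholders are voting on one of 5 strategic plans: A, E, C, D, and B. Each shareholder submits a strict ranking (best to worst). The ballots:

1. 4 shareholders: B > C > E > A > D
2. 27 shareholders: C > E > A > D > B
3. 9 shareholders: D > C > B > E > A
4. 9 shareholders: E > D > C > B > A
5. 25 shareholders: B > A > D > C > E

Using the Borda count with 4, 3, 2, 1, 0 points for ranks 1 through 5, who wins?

C

A: 4·1 + 27·2 + 9·0 + 9·0 + 25·3 = 133
E: 4·2 + 27·3 + 9·1 + 9·4 + 25·0 = 134
C: 4·3 + 27·4 + 9·3 + 9·2 + 25·1 = 190
D: 4·0 + 27·1 + 9·4 + 9·3 + 25·2 = 140
B: 4·4 + 27·0 + 9·2 + 9·1 + 25·4 = 143
C has the highest Borda score (190).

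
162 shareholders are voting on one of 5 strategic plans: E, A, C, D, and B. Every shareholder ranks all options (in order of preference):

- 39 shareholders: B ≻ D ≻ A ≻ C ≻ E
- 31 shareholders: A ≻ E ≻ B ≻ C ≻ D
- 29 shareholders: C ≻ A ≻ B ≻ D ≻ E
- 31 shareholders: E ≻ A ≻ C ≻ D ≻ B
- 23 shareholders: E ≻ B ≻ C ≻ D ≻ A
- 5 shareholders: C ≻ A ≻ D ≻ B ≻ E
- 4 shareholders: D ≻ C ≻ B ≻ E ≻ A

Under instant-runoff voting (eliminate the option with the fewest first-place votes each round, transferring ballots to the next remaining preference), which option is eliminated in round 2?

A

Round 1: E 54, A 31, C 34, D 4, B 39. Eliminate D.
Round 2: E 54, A 31, C 38, B 39. Eliminate A.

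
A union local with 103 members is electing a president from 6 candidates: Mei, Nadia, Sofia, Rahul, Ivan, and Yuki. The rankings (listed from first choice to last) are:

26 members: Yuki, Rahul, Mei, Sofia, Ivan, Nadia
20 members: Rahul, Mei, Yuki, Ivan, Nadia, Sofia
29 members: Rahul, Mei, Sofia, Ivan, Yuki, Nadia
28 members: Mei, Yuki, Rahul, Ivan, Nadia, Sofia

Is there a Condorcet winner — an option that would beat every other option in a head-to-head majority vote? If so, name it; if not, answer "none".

Checking pairwise contests:
Rahul beats Mei 75–28.
Mei beats Nadia 103–0.
Mei beats Sofia 103–0.
Yuki beats Rahul 54–49.
Mei beats Ivan 103–0.
Mei beats Yuki 77–26.
Every option loses at least one head-to-head, so there is no Condorcet winner.

none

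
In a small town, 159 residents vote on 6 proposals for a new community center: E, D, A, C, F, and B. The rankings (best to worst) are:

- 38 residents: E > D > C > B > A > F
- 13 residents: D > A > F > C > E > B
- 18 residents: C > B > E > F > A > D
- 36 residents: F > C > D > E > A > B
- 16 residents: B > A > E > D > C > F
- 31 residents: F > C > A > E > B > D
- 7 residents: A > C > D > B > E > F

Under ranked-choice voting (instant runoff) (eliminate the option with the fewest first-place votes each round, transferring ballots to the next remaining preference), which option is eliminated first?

Round 1: E 38, D 13, A 7, C 18, F 67, B 16. Eliminate A.

A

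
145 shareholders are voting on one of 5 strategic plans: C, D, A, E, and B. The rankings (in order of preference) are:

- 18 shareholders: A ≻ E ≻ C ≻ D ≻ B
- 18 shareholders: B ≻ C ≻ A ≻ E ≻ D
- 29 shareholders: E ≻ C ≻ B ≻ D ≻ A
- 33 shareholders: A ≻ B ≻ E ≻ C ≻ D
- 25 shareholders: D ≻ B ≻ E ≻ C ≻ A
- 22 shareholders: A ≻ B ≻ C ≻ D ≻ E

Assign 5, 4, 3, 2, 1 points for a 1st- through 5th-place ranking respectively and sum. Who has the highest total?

B

C: 18·3 + 18·4 + 29·4 + 33·2 + 25·2 + 22·3 = 424
D: 18·2 + 18·1 + 29·2 + 33·1 + 25·5 + 22·2 = 314
A: 18·5 + 18·3 + 29·1 + 33·5 + 25·1 + 22·5 = 473
E: 18·4 + 18·2 + 29·5 + 33·3 + 25·3 + 22·1 = 449
B: 18·1 + 18·5 + 29·3 + 33·4 + 25·4 + 22·4 = 515
B has the highest Borda score (515).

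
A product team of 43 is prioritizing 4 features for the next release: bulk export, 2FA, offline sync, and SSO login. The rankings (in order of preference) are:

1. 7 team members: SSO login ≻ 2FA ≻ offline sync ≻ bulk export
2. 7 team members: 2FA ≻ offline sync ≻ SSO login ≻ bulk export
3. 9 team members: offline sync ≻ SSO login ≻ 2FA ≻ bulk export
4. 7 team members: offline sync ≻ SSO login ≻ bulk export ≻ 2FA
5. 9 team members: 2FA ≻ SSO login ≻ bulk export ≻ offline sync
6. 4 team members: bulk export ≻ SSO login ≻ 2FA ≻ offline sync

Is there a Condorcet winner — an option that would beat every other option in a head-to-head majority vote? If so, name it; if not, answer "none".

none

Checking pairwise contests:
2FA beats bulk export 32–11.
SSO login beats 2FA 27–16.
2FA beats offline sync 27–16.
offline sync beats SSO login 23–20.
Every option loses at least one head-to-head, so there is no Condorcet winner.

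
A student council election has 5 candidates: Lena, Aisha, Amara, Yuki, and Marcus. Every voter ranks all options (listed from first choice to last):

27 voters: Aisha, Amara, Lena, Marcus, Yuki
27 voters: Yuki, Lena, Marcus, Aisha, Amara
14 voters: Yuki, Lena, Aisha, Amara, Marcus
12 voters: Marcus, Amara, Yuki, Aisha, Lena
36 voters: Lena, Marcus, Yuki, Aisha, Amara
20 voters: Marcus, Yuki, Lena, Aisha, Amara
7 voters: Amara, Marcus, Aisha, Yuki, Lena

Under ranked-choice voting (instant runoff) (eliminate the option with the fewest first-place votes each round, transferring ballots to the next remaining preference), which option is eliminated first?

Round 1: Lena 36, Aisha 27, Amara 7, Yuki 41, Marcus 32. Eliminate Amara.

Amara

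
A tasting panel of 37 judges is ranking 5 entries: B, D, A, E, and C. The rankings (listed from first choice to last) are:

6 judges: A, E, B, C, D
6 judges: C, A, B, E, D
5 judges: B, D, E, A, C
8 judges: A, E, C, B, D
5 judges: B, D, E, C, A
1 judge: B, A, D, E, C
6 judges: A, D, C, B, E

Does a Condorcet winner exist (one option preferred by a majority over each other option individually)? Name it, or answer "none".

A vs B: 26–11 for A.
A vs D: 27–10 for A.
A vs E: 27–10 for A.
A vs C: 26–11 for A.
A beats every other option head-to-head.

A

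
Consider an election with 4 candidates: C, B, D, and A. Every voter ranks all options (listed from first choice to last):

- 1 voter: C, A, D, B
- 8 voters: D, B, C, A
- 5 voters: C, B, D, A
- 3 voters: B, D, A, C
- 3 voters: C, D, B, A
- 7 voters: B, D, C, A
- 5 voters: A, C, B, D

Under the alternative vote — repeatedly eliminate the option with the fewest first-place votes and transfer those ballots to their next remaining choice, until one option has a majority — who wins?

B

Round 1: C 9, B 10, D 8, A 5. Eliminate A.
Round 2: C 14, B 10, D 8. Eliminate D.
Round 3: C 14, B 18. B has a majority.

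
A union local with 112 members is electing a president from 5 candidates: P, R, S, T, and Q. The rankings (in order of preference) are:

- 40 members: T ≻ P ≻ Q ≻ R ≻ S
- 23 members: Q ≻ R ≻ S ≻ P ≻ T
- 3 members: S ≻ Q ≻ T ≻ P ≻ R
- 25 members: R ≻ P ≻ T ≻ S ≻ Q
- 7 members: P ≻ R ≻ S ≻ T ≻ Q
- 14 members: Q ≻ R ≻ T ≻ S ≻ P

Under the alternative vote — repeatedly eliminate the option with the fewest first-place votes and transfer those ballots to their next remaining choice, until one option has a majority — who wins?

Round 1: P 7, R 25, S 3, T 40, Q 37. Eliminate S.
Round 2: P 7, R 25, T 40, Q 40. Eliminate P.
Round 3: R 32, T 40, Q 40. Eliminate R.
Round 4: T 72, Q 40. T has a majority.

T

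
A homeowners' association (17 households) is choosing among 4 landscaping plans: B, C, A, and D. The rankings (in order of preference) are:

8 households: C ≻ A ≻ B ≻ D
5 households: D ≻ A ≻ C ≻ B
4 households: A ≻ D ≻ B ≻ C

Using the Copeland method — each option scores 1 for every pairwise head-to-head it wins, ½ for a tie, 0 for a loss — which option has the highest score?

B: loses to C, A, and D → score 0.
C: beats B; loses to A and D → score 1.
A: beats B, C, and D → score 3.
D: beats B and C; loses to A → score 2.
A has the best pairwise record.

A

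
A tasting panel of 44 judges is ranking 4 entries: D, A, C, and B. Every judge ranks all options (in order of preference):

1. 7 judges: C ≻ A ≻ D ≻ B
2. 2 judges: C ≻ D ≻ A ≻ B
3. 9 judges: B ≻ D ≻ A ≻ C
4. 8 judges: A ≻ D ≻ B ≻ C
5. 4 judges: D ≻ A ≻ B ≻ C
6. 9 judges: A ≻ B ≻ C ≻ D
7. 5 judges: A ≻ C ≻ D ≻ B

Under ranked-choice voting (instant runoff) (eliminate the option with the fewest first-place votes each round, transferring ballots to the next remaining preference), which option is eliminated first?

Round 1: D 4, A 22, C 9, B 9. Eliminate D.

D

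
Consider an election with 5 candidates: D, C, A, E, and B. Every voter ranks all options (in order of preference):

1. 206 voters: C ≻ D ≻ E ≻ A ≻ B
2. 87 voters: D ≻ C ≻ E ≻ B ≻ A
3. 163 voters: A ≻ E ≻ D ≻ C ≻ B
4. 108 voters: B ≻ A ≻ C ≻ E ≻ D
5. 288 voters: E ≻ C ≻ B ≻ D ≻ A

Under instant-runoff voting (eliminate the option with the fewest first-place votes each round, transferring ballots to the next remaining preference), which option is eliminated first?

D

Round 1: D 87, C 206, A 163, E 288, B 108. Eliminate D.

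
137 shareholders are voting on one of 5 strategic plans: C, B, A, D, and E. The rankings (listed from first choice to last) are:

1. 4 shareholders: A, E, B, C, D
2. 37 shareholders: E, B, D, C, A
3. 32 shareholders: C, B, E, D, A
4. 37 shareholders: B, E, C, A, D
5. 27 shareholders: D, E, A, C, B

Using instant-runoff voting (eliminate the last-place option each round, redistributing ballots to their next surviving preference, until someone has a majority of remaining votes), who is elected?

B

Round 1: C 32, B 37, A 4, D 27, E 37. Eliminate A.
Round 2: C 32, B 37, D 27, E 41. Eliminate D.
Round 3: C 32, B 37, E 68. Eliminate C.
Round 4: B 69, E 68. B has a majority.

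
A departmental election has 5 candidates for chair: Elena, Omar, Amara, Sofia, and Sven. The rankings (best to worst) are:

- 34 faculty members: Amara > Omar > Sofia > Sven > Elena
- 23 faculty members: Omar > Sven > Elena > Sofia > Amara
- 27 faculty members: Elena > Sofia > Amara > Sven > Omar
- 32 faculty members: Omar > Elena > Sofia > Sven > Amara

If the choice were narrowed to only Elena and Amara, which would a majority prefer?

Elena

Voters preferring Elena to Amara: 82; preferring Amara to Elena: 34.
Elena wins the head-to-head.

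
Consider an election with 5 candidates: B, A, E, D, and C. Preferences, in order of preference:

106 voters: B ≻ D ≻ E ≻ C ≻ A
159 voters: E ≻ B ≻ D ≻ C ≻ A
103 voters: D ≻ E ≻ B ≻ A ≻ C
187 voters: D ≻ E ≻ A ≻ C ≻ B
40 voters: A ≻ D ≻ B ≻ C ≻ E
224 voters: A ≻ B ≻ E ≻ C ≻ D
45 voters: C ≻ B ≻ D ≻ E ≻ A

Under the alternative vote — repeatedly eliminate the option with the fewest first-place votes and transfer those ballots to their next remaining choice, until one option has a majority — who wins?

Round 1: B 106, A 264, E 159, D 290, C 45. Eliminate C.
Round 2: B 151, A 264, E 159, D 290. Eliminate B.
Round 3: A 264, E 159, D 441. D has a majority.

D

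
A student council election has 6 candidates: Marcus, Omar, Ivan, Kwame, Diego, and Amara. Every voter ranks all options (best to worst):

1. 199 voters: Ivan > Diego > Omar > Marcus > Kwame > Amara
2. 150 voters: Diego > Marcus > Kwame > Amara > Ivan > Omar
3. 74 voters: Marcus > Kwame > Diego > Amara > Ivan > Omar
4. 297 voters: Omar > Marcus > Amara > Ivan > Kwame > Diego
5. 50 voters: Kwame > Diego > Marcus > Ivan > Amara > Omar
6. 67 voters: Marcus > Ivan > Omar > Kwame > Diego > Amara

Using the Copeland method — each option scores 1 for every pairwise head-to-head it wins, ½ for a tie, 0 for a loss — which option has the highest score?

Marcus: beats Ivan, Kwame, Diego, and Amara; loses to Omar → score 4.
Omar: beats Marcus, Kwame, and Amara; loses to Ivan and Diego → score 3.
Ivan: beats Omar, Kwame, and Diego; loses to Marcus and Amara → score 3.
Kwame: beats Diego and Amara; loses to Marcus, Omar, and Ivan → score 2.
Diego: beats Omar and Amara; loses to Marcus, Ivan, and Kwame → score 2.
Amara: beats Ivan; loses to Marcus, Omar, Kwame, and Diego → score 1.
Marcus has the best pairwise record.

Marcus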